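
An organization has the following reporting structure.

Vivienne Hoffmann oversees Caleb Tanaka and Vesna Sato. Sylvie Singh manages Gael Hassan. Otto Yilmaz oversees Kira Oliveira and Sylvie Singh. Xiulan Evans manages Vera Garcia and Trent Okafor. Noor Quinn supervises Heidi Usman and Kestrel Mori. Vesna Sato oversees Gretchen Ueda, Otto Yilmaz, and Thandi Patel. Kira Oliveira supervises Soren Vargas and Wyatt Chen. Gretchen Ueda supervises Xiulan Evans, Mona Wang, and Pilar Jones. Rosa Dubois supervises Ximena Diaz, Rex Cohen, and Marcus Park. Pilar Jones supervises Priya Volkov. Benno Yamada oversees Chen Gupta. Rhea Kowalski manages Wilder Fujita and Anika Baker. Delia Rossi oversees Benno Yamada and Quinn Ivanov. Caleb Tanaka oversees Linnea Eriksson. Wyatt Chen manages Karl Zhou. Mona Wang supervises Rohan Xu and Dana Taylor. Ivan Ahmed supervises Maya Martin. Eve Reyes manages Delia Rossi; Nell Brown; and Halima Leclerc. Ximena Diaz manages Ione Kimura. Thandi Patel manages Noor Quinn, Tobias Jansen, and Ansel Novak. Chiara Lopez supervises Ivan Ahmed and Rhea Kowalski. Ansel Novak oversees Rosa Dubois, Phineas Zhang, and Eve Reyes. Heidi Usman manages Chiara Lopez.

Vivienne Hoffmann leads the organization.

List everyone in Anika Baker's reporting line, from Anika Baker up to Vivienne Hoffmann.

Anika Baker reports to Rhea Kowalski. Rhea Kowalski reports to Chiara Lopez. Chiara Lopez reports to Heidi Usman. Heidi Usman reports to Noor Quinn. Noor Quinn reports to Thandi Patel. Thandi Patel reports to Vesna Sato. Vesna Sato reports to Vivienne Hoffmann. Vivienne Hoffmann is at the top.

Anika Baker -> Rhea Kowalski -> Chiara Lopez -> Heidi Usman -> Noor Quinn -> Thandi Patel -> Vesna Sato -> Vivienne Hoffmann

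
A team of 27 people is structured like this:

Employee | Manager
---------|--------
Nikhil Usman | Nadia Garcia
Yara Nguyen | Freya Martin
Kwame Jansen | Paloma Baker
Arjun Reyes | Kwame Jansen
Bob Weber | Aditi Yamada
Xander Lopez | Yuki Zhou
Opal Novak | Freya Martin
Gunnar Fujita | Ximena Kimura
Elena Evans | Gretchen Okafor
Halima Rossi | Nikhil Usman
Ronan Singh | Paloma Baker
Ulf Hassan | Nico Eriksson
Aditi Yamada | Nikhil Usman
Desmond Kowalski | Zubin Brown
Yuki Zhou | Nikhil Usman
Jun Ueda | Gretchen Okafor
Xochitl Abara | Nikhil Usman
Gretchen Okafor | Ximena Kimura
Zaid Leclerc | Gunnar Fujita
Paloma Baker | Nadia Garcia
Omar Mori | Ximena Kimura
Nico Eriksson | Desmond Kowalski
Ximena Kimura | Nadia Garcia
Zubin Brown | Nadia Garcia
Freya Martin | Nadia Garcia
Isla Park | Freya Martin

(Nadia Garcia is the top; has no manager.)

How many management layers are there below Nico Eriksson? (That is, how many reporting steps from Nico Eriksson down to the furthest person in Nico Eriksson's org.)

1

The longest chain under Nico Eriksson runs Nico Eriksson → Ulf Hassan, which is 1 level below Nico Eriksson.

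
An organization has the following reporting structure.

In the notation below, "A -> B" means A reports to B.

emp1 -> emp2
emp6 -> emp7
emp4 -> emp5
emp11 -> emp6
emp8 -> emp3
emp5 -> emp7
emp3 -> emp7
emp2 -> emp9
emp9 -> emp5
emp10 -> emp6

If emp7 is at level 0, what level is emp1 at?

Chain from emp1 up to emp7: emp1 → emp2 → emp9 → emp5 → emp7. That is 4 steps up, so emp1 is 4 levels below emp7.

4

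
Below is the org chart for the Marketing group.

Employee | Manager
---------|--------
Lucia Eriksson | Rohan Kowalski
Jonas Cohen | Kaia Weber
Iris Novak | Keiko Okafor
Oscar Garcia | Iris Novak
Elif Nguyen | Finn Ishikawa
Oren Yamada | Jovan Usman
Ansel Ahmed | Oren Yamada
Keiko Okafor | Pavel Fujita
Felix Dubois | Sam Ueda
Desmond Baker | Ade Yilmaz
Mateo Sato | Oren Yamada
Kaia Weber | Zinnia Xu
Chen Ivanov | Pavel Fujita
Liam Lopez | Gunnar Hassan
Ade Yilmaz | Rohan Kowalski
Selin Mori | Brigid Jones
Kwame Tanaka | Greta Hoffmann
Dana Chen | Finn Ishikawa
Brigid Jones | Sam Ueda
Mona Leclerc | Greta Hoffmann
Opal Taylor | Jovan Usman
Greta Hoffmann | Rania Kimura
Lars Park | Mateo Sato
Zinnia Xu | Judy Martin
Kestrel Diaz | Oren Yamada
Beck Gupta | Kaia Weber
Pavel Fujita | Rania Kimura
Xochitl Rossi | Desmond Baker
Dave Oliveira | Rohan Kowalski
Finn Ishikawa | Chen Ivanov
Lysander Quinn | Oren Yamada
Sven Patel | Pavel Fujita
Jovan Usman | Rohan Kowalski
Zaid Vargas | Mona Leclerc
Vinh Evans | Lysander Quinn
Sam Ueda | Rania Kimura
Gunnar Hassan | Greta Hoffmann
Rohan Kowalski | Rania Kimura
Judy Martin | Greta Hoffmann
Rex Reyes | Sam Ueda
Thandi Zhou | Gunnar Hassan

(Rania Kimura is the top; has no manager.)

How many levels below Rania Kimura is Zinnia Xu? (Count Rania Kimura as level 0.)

3

Chain from Zinnia Xu up to Rania Kimura: Zinnia Xu → Judy Martin → Greta Hoffmann → Rania Kimura. That is 3 steps up, so Zinnia Xu is 3 levels below Rania Kimura.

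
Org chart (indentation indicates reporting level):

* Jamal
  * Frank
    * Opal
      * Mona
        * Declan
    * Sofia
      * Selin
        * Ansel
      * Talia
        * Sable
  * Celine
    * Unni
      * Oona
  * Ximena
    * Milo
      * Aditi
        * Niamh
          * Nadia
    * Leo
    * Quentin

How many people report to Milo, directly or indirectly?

3

Milo directly manages Aditi. Under Aditi: Niamh, Nadia (2). That's 3 in total.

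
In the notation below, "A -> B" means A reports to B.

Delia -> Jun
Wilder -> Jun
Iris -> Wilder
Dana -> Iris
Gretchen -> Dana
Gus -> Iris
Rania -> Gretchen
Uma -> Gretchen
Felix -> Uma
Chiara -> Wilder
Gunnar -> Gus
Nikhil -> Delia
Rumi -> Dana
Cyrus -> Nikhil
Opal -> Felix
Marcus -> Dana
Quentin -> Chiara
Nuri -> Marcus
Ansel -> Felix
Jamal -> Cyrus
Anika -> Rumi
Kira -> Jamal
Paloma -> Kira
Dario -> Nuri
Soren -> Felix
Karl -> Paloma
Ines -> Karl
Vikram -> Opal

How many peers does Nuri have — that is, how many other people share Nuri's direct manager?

0

Nuri reports to Marcus, and Marcus has no other direct reports. Nuri has 0 peers.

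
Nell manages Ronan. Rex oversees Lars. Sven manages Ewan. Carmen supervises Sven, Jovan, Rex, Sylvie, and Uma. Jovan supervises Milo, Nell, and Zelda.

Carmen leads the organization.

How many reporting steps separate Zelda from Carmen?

2

Chain from Zelda up to Carmen: Zelda → Jovan → Carmen. That is 2 steps up, so Zelda is 2 levels below Carmen.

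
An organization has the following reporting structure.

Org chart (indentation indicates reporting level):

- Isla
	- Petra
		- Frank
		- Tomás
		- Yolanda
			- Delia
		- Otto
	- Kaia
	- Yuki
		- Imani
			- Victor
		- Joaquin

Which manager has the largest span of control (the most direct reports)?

Petra

Direct-report counts: Isla has 3; Yuki has 2; Imani has 1; Petra has 4; Yolanda has 1. The largest is 4, held by Petra.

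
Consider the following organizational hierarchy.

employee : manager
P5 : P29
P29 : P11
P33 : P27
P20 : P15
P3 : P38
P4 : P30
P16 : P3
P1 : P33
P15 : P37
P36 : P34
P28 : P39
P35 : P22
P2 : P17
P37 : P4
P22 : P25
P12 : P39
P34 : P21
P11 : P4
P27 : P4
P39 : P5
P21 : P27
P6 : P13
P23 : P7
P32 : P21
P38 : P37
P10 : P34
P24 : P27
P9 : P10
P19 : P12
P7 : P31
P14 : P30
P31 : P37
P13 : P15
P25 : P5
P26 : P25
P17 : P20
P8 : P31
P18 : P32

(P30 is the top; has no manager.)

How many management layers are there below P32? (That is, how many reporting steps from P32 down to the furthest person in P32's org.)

1

The longest chain under P32 runs P32 → P18, which is 1 level below P32.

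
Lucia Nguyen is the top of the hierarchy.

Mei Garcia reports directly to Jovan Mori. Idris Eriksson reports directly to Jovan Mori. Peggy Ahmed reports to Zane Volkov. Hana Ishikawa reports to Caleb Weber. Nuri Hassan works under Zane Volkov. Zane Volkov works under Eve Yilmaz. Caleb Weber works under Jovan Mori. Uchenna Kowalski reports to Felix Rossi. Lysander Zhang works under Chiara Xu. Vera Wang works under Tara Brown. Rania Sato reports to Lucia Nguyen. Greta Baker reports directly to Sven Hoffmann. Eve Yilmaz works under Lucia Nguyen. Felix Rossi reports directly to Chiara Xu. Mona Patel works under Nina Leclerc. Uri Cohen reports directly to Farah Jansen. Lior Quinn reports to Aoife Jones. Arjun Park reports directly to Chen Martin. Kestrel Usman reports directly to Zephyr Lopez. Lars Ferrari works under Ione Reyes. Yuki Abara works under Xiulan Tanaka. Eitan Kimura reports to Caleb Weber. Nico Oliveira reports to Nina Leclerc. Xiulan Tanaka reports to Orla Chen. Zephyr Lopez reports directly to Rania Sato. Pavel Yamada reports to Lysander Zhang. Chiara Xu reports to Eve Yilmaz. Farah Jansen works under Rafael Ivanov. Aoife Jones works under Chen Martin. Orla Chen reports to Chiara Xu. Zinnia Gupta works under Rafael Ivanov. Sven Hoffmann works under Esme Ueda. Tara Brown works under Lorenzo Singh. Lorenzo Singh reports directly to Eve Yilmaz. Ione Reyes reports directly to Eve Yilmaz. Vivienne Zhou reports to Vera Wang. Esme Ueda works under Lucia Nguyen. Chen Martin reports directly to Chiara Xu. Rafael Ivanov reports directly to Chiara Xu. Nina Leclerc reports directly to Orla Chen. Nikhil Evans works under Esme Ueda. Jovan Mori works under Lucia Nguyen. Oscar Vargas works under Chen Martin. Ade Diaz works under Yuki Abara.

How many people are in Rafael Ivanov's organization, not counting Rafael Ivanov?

3

Rafael Ivanov directly manages Farah Jansen, Zinnia Gupta. Under Farah Jansen: Uri Cohen (1). Zinnia Gupta has no reports. So Rafael Ivanov's organization is 2 direct reports plus everyone under them: 2 + 1 = 3.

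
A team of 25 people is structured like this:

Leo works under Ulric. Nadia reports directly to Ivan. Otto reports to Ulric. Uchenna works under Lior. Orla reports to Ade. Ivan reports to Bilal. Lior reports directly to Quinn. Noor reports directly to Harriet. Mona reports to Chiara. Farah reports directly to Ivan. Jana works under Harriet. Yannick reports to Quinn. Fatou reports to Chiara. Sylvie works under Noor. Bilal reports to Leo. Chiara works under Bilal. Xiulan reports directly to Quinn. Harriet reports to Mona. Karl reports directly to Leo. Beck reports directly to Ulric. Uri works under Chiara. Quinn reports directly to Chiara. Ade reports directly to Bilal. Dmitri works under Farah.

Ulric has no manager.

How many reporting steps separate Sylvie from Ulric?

Chain from Sylvie up to Ulric: Sylvie → Noor → Harriet → Mona → Chiara → Bilal → Leo → Ulric. That is 7 steps up, so Sylvie is 7 levels below Ulric.

7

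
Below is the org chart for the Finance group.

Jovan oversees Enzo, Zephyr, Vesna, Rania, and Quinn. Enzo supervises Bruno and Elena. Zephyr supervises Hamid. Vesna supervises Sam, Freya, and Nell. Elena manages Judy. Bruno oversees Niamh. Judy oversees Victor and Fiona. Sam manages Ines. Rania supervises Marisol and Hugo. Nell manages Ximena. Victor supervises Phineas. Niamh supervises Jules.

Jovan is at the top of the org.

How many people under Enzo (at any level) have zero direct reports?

3

The people in Enzo's organization with no one reporting to them are Jules, Fiona, Phineas. That is 3.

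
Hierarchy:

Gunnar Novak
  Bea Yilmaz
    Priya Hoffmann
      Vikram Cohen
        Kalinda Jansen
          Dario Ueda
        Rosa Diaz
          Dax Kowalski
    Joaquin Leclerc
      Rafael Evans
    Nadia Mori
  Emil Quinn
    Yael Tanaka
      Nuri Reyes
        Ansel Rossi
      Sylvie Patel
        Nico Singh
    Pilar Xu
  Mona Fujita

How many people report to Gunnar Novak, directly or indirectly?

Gunnar Novak directly manages Bea Yilmaz, Emil Quinn, Mona Fujita. Under Bea Yilmaz: Nadia Mori, Joaquin Leclerc, Rafael Evans, Priya Hoffmann, Vikram Cohen, Rosa Diaz, Dax Kowalski, Kalinda Jansen, Dario Ueda (9). Under Emil Quinn: Pilar Xu, Yael Tanaka, Sylvie Patel, Nico Singh, Nuri Reyes, Ansel Rossi (6). Mona Fujita has no reports. So Gunnar Novak's organization is 3 direct reports plus everyone under them: 10 + 7 + 1 = 18.

18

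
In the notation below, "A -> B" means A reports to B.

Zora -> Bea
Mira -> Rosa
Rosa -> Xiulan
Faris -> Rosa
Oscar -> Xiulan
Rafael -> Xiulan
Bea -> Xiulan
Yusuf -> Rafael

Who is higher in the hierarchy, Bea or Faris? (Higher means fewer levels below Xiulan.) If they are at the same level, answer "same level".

Bea

Bea is 1 level below Xiulan; Faris is 2. Bea is higher.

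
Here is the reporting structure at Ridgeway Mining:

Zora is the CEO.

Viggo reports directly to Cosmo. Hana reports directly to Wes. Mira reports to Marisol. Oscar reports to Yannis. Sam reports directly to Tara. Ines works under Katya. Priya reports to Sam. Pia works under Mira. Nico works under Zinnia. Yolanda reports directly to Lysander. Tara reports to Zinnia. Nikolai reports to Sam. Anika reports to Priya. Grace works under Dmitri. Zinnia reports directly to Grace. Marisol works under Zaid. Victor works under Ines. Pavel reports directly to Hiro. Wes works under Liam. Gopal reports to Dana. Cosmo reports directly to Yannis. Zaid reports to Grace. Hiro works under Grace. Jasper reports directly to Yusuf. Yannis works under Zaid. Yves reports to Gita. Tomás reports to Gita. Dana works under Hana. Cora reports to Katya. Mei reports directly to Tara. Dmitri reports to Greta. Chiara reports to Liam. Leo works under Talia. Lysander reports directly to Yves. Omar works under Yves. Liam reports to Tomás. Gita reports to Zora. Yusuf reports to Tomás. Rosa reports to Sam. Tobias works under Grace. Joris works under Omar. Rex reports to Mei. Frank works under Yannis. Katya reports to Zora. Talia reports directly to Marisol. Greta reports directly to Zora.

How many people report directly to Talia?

1

Talia directly manages Leo. That is 1 direct report.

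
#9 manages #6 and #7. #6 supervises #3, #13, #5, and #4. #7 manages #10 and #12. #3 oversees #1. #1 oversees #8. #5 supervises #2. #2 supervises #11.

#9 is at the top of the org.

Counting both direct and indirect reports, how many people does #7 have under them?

#7 directly manages #12, #10. #12 has no reports. #10 has no reports. So #7's organization is 2 direct reports plus everyone under them: 1 + 1 = 2.

2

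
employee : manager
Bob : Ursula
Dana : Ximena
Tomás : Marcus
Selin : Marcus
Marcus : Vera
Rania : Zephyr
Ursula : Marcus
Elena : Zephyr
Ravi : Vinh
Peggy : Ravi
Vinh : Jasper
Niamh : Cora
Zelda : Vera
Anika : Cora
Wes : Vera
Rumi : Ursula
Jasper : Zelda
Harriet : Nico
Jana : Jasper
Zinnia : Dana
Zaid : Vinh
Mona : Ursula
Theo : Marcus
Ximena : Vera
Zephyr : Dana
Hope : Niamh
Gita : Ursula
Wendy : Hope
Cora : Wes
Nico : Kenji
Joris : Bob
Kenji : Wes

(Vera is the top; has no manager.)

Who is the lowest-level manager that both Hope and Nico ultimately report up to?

Wes

Hope's chain of managers is Niamh, Cora, Wes, Vera. Nico's chain of managers is Kenji, Wes, Vera. The first manager that appears in both chains is Wes.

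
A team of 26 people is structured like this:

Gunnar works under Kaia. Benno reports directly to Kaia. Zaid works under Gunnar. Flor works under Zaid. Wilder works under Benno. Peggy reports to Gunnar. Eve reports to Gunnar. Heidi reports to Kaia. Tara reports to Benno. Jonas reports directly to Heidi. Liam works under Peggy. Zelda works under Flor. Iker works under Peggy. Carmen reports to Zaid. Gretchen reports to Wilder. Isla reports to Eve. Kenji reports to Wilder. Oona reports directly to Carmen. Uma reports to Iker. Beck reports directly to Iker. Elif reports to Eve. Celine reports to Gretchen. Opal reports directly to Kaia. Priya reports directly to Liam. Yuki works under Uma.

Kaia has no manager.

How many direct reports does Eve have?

Eve directly manages Isla, Elif. That is 2 direct reports.

2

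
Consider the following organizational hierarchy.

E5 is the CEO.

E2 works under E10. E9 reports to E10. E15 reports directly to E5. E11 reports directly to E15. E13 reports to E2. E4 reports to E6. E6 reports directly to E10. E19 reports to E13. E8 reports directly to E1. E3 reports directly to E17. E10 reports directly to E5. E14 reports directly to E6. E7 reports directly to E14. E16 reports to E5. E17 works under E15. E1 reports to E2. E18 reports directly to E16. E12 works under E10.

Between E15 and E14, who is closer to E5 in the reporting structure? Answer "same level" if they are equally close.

E15

E15 is 1 level below E5; E14 is 3. E15 is higher.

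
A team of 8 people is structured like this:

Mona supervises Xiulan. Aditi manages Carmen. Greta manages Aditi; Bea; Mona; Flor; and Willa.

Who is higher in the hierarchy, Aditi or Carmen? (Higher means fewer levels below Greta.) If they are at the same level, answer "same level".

Aditi

Aditi is 1 level below Greta; Carmen is 2. Aditi is higher.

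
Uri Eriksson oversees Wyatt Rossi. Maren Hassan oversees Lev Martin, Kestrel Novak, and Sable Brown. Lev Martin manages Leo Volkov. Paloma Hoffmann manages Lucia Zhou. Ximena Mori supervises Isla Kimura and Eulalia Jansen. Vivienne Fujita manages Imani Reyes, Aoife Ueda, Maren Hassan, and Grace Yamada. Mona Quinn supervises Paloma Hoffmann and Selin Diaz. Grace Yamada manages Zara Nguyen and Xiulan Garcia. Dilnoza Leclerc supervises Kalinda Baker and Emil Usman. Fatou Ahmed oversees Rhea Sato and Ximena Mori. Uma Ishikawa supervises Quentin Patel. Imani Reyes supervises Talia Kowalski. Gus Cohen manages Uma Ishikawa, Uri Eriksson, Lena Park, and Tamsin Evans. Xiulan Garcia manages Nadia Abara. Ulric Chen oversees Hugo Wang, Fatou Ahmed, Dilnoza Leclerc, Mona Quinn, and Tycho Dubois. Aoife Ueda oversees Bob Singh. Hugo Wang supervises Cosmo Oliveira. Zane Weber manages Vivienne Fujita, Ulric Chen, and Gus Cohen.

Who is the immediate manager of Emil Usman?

Emil Usman reports directly to Dilnoza Leclerc.

Dilnoza Leclerc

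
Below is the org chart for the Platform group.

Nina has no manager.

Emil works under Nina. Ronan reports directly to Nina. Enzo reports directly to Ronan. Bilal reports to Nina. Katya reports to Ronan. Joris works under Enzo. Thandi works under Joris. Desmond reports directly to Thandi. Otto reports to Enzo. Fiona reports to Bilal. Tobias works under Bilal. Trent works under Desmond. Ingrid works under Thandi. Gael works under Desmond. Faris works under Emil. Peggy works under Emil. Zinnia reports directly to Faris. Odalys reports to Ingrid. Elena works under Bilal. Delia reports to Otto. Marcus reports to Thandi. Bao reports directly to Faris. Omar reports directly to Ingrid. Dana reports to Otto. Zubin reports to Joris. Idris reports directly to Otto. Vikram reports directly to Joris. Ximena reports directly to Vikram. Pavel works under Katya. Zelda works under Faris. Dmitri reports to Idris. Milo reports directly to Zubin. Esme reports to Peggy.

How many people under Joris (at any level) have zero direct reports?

The people in Joris's organization with no one reporting to them are Ximena, Milo, Marcus, Omar, Odalys, Gael, Trent. That is 7.

7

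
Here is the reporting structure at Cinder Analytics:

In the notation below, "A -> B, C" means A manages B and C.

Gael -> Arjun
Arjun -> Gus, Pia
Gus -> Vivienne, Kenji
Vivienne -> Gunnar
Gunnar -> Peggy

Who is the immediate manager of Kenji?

Gus

Kenji reports directly to Gus.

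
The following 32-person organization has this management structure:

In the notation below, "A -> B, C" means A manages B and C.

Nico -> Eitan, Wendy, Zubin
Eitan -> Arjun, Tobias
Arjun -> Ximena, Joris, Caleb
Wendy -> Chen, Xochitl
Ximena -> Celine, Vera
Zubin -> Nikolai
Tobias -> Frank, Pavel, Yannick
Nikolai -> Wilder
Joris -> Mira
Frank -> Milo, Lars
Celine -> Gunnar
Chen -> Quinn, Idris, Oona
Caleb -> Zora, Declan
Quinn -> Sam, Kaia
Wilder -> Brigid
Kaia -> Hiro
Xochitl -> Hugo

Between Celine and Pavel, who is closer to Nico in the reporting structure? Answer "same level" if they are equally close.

Pavel

Celine is 4 levels below Nico; Pavel is 3. Pavel is higher.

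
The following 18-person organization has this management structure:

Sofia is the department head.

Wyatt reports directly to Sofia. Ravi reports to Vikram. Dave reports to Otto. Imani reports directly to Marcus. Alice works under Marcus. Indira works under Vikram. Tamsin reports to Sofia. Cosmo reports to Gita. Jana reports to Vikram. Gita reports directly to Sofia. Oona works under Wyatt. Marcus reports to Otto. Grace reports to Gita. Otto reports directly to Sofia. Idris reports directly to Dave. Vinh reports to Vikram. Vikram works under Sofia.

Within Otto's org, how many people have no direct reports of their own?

The people in Otto's organization with no one reporting to them are Idris, Alice, Imani. That is 3.

3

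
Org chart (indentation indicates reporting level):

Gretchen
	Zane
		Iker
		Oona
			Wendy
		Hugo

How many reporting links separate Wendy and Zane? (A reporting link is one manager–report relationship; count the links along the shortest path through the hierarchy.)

2

Wendy is in Zane's organization: the chain from Wendy up to Zane is Wendy → Oona → Zane, which is 2 links.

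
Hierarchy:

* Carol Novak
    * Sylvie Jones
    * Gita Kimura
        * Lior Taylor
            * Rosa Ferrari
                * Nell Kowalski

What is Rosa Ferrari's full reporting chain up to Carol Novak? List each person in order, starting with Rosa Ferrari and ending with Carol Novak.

Rosa Ferrari -> Lior Taylor -> Gita Kimura -> Carol Novak

Rosa Ferrari reports to Lior Taylor. Lior Taylor reports to Gita Kimura. Gita Kimura reports to Carol Novak. Carol Novak is at the top.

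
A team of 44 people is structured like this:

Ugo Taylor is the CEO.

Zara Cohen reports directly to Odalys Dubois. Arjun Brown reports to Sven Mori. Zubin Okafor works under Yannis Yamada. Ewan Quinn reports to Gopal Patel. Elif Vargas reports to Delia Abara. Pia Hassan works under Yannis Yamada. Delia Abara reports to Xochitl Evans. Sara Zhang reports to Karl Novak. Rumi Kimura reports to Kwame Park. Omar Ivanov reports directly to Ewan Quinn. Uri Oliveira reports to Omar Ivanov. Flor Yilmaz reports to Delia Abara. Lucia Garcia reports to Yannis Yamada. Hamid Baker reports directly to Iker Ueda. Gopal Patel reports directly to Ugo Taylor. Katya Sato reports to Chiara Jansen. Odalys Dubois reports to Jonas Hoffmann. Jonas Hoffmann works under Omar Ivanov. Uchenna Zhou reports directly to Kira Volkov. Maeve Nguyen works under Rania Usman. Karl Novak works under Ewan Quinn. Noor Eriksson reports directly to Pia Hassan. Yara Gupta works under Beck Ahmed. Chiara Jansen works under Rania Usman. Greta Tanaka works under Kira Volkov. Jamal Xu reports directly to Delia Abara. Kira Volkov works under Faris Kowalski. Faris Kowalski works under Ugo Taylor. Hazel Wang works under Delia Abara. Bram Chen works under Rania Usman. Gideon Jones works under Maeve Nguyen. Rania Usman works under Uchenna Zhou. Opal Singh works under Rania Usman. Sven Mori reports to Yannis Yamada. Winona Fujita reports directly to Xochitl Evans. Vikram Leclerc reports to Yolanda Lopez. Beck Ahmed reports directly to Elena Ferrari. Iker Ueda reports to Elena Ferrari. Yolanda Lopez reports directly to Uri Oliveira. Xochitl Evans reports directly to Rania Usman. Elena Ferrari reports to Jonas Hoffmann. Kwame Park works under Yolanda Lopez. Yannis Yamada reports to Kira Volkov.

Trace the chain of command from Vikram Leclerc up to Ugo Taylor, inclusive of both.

Vikram Leclerc -> Yolanda Lopez -> Uri Oliveira -> Omar Ivanov -> Ewan Quinn -> Gopal Patel -> Ugo Taylor

Vikram Leclerc reports to Yolanda Lopez. Yolanda Lopez reports to Uri Oliveira. Uri Oliveira reports to Omar Ivanov. Omar Ivanov reports to Ewan Quinn. Ewan Quinn reports to Gopal Patel. Gopal Patel reports to Ugo Taylor. Ugo Taylor is at the top.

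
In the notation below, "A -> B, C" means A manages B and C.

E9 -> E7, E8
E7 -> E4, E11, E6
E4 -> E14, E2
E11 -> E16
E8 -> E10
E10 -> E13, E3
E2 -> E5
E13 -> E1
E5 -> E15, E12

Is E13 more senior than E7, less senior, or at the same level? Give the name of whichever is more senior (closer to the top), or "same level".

E13 is 3 levels below E9; E7 is 1. E7 is higher.

E7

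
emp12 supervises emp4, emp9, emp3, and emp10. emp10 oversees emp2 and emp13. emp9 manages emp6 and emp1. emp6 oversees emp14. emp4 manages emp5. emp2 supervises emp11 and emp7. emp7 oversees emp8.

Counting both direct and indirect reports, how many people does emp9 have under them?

3

emp9 directly manages emp6, emp1. Under emp6: emp14 (1). emp1 has no reports. So emp9's organization is 2 direct reports plus everyone under them: 2 + 1 = 3.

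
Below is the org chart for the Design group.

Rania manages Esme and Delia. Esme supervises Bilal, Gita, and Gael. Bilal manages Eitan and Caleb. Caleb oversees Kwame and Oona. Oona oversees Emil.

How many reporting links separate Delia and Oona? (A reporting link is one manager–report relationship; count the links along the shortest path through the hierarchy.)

Delia is 1 level below Rania, and Oona is 4 levels below Rania (their lowest common manager). The shortest path runs up from Delia to Rania and back down to Oona: 1 + 4 = 5 links.

5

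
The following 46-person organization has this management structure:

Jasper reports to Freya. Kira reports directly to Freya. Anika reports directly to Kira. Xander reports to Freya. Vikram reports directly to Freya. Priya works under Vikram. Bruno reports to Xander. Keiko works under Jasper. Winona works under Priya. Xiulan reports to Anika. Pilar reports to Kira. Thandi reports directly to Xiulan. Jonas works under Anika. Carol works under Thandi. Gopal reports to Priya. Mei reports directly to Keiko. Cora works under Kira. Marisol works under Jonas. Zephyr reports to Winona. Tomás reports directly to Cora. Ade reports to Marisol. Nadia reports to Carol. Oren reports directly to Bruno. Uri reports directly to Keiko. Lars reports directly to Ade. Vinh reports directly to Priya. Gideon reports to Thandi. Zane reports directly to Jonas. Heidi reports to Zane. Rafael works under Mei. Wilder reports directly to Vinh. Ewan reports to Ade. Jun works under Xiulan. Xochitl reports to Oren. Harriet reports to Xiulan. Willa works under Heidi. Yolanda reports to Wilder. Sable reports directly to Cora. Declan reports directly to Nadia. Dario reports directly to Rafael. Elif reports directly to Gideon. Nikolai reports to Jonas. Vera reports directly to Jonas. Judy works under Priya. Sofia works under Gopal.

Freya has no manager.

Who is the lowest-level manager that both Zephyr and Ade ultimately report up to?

Freya

Zephyr's chain of managers is Winona, Priya, Vikram, Freya. Ade's chain of managers is Marisol, Jonas, Anika, Kira, Freya. The first manager that appears in both chains is Freya.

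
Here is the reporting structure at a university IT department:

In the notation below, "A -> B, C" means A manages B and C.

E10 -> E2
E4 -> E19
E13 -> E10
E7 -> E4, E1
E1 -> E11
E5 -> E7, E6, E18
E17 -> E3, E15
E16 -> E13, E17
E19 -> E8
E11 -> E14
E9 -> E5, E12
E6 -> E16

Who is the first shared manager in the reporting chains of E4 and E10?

E5

E4's chain of managers is E7, E5, E9. E10's chain of managers is E13, E16, E6, E5, E9. The first manager that appears in both chains is E5.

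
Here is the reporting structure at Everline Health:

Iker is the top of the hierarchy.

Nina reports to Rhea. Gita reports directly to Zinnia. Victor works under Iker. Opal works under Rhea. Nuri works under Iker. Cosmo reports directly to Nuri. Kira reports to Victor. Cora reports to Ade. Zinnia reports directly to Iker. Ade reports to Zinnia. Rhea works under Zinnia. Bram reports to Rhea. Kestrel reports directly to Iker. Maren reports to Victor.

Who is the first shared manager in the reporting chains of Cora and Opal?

Zinnia

Cora's chain of managers is Ade, Zinnia, Iker. Opal's chain of managers is Rhea, Zinnia, Iker. The first manager that appears in both chains is Zinnia.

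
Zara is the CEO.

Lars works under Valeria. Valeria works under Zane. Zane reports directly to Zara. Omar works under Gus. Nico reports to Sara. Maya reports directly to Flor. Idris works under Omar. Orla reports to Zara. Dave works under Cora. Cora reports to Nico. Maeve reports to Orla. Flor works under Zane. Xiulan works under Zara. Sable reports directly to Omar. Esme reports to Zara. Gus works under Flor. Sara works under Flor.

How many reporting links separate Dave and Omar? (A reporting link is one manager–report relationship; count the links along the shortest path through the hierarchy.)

6

Dave is 4 levels below Flor, and Omar is 2 levels below Flor (their lowest common manager). The shortest path runs up from Dave to Flor and back down to Omar: 4 + 2 = 6 links.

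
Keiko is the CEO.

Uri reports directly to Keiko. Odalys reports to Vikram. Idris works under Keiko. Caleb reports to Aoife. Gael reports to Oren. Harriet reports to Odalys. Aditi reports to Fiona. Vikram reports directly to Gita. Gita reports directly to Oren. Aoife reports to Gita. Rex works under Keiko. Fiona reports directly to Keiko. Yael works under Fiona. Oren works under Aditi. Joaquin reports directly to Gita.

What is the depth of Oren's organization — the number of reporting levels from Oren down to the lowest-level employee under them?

4

The longest chain under Oren runs Oren → Gita → Vikram → Odalys → Harriet, which is 4 levels below Oren.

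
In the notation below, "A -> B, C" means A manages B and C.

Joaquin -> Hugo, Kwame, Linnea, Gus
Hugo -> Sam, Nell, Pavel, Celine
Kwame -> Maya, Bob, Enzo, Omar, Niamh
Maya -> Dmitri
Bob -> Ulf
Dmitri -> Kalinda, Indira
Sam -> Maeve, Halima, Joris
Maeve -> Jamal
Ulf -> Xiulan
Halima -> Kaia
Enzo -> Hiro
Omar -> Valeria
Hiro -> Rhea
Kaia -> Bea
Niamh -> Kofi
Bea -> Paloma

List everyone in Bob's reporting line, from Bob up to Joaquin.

Bob reports to Kwame. Kwame reports to Joaquin. Joaquin is at the top.

Bob -> Kwame -> Joaquin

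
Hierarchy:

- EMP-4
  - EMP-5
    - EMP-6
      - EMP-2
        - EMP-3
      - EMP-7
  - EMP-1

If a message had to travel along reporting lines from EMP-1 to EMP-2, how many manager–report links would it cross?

EMP-1 is 1 level below EMP-4, and EMP-2 is 3 levels below EMP-4 (their lowest common manager). The shortest path runs up from EMP-1 to EMP-4 and back down to EMP-2: 1 + 3 = 4 links.

4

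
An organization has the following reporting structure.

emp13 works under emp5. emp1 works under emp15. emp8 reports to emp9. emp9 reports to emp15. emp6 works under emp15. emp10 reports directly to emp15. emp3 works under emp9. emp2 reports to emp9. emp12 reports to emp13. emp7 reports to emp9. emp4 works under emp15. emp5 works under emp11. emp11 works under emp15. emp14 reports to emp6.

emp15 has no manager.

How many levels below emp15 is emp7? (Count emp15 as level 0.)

Chain from emp7 up to emp15: emp7 → emp9 → emp15. That is 2 steps up, so emp7 is 2 levels below emp15.

2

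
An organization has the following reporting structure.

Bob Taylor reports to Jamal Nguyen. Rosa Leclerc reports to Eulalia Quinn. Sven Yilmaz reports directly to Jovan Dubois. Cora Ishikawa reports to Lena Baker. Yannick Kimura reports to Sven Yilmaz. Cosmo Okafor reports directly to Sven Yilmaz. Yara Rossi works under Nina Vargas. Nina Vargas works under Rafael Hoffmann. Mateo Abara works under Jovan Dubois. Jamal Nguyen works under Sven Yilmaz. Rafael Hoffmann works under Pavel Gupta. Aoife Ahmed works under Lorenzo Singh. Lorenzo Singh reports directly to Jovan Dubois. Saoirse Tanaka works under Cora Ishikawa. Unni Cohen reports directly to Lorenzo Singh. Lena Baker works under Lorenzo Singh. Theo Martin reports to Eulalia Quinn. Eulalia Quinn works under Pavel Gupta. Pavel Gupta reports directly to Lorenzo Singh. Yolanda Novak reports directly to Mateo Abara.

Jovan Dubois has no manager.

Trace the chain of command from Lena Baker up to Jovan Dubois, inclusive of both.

Lena Baker reports to Lorenzo Singh. Lorenzo Singh reports to Jovan Dubois. Jovan Dubois is at the top.

Lena Baker -> Lorenzo Singh -> Jovan Dubois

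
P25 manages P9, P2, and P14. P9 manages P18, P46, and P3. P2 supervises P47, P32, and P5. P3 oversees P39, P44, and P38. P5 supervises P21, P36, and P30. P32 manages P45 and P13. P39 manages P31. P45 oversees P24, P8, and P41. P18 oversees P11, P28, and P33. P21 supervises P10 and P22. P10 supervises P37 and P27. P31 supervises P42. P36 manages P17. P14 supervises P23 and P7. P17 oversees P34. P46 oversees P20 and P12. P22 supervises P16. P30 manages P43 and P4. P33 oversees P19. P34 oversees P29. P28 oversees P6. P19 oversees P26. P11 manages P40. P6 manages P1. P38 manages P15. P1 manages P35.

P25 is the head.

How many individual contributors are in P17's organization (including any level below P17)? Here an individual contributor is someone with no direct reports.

1

The only person in P17's organization with no one reporting to them is P29. That is 1.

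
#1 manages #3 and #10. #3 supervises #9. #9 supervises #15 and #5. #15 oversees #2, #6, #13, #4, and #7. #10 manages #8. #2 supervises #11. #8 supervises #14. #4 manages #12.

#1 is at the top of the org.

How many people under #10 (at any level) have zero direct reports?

1

The only person in #10's organization with no one reporting to them is #14. That is 1.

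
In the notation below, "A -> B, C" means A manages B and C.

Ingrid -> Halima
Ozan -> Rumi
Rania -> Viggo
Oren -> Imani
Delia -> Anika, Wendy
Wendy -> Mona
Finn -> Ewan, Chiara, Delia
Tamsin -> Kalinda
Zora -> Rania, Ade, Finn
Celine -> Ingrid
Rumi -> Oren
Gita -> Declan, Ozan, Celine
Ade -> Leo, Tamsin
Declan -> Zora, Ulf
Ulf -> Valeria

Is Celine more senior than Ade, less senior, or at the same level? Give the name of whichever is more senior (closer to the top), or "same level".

Celine

Celine is 1 level below Gita; Ade is 3. Celine is higher.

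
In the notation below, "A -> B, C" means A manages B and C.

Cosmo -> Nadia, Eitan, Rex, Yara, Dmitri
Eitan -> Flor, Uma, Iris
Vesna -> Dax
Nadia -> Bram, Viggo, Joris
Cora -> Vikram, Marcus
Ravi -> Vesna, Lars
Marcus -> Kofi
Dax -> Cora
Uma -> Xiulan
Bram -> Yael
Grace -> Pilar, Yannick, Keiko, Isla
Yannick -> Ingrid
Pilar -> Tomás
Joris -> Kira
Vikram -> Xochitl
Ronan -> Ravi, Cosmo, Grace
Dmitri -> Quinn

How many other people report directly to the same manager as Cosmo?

Cosmo reports to Ronan. Ronan's other direct reports are Ravi, Grace — 2 peers.

2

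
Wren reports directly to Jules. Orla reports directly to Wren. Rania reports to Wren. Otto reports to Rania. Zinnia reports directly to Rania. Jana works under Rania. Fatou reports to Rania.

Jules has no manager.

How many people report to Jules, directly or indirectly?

Jules directly manages Wren. Under Wren: Rania, Fatou, Jana, Zinnia, Otto, Orla (6). That's 7 in total.

7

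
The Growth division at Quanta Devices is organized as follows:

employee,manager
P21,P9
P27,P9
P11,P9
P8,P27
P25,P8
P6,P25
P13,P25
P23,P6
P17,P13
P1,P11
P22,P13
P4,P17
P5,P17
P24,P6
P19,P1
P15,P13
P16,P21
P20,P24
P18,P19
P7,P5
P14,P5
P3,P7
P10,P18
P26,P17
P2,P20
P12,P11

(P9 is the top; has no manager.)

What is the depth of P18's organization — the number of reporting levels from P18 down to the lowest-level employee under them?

The longest chain under P18 runs P18 → P10, which is 1 level below P18.

1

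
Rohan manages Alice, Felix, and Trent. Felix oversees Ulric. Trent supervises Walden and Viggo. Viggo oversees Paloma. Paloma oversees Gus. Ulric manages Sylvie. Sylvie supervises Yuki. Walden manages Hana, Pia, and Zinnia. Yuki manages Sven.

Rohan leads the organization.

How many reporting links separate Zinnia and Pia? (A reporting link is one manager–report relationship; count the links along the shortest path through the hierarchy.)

2

Zinnia is 1 level below Walden, and Pia is 1 level below Walden (their lowest common manager). The shortest path runs up from Zinnia to Walden and back down to Pia: 1 + 1 = 2 links.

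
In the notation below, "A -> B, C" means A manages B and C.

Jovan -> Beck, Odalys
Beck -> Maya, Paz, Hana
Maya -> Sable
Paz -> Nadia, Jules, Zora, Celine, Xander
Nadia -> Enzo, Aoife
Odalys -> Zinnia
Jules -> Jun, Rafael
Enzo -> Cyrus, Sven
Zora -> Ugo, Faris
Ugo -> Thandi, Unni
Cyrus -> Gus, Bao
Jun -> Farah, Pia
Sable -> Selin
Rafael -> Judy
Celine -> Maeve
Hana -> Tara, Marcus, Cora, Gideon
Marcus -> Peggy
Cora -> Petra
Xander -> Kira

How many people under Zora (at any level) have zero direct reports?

The people in Zora's organization with no one reporting to them are Faris, Unni, Thandi. That is 3.

3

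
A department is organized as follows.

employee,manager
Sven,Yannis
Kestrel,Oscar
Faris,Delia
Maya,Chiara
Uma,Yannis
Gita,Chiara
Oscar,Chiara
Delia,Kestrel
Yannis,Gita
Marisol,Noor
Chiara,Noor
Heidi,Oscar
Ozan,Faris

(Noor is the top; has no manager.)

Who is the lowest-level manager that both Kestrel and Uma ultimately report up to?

Kestrel's chain of managers is Oscar, Chiara, Noor. Uma's chain of managers is Yannis, Gita, Chiara, Noor. The first manager that appears in both chains is Chiara.

Chiara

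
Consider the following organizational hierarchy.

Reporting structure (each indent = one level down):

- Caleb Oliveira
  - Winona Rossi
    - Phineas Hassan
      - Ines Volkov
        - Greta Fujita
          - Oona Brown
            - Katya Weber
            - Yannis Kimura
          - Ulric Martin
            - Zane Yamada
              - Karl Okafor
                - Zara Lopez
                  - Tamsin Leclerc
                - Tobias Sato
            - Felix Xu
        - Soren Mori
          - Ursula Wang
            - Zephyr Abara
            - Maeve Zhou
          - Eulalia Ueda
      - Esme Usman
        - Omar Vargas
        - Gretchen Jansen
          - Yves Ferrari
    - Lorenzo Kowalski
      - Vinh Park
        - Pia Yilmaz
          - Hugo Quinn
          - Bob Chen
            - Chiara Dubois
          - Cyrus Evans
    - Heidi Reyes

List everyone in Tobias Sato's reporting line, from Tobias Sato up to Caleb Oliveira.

Tobias Sato -> Karl Okafor -> Zane Yamada -> Ulric Martin -> Greta Fujita -> Ines Volkov -> Phineas Hassan -> Winona Rossi -> Caleb Oliveira

Tobias Sato reports to Karl Okafor. Karl Okafor reports to Zane Yamada. Zane Yamada reports to Ulric Martin. Ulric Martin reports to Greta Fujita. Greta Fujita reports to Ines Volkov. Ines Volkov reports to Phineas Hassan. Phineas Hassan reports to Winona Rossi. Winona Rossi reports to Caleb Oliveira. Caleb Oliveira is at the top.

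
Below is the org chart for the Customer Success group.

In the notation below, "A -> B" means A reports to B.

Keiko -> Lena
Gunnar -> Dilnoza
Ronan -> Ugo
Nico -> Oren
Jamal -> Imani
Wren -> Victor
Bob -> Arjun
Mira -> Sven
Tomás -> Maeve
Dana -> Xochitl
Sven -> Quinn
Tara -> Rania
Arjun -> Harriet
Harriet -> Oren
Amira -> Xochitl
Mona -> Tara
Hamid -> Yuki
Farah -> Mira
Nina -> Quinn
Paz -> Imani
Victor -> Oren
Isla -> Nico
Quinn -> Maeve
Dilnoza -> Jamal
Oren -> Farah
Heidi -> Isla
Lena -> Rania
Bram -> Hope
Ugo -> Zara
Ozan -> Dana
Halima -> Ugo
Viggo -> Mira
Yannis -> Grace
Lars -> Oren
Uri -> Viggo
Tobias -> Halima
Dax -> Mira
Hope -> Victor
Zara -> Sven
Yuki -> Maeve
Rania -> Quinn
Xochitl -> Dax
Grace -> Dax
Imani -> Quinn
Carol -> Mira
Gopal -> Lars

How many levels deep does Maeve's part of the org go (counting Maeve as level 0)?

8

The longest chain under Maeve runs Maeve → Quinn → Sven → Mira → Farah → Oren → Harriet → Arjun → Bob, which is 8 levels below Maeve.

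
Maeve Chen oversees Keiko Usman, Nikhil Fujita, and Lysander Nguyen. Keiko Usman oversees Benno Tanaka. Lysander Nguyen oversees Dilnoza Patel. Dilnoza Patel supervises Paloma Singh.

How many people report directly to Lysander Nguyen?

1

Lysander Nguyen directly manages Dilnoza Patel. That is 1 direct report.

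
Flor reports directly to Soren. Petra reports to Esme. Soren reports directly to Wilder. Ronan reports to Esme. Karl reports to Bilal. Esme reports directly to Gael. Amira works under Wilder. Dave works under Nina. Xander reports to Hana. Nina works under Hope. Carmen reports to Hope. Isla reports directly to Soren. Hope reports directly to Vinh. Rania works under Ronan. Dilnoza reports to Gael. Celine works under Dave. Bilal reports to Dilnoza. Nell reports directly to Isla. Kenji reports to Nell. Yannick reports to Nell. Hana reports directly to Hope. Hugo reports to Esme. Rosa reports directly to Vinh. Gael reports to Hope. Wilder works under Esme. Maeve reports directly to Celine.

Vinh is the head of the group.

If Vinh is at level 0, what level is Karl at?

5

Chain from Karl up to Vinh: Karl → Bilal → Dilnoza → Gael → Hope → Vinh. That is 5 steps up, so Karl is 5 levels below Vinh.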